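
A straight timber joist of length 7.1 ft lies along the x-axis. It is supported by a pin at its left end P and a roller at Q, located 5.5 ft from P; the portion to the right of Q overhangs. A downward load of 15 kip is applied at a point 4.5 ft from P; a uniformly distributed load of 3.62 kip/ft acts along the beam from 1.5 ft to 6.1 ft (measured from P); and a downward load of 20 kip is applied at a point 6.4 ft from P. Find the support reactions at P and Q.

Resultant of the distributed load: 3.62 × 4.6 = 16.652 kip at 3.8 ft from P.
ΣM about P: Q_y·5.5 − 15·4.5 − (3.62·4.6)·3.8 − 20·6.4 = 0 → Q_y = 258.7776/5.5 = 47.0505 ≈ 47.05 kip.
ΣF_y = 0: P_y + 47.0505 − 15 − 3.62·4.6 − 20 = 0 → P_y = 4.602 kip.
ΣF_x = 0: no horizontal applied forces, so P_x = 0.

P_x = 0, P_y = 4.602 kip, Q_y = 47.05 kip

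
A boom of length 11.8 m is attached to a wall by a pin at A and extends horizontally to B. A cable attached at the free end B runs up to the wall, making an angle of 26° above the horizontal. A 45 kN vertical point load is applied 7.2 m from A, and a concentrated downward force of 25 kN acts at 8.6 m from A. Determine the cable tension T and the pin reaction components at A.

ΣM about A: T·sin26°·11.8 − 45·7.2 − 25·8.6 = 0 → T = 539/(11.8·0.438371) = 104.199 ≈ 104.2 kN.
ΣF_x = 0: A_x − T·cos26° = 0 → A_x = 104.199 × 0.898794 = 93.65 kN.
ΣF_y = 0: A_y + T·sin26° − 45 − 25 = 0 → A_y = 70 − 104.199 × 0.438371 = 24.32 kN.

T = 104.2 kN, A_x = 93.65 kN, A_y = 24.32 kN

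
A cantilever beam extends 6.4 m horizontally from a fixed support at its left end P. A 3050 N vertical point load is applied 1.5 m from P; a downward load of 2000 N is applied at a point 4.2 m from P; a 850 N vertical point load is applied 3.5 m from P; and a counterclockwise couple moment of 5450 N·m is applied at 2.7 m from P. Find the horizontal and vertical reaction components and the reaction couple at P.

ΣF_x = 0: P_x = 0.
ΣF_y = 0: P_y − 3050 − 2000 − 850 = 0 → P_y = 5900 N.
ΣM about P: M_P − 3050·1.5 − 2000·4.2 − 850·3.5 + 5450 = 0 → M_P = 10500 N·m.

P_x = 0, P_y = 5900 N, M_P = 10500 N·m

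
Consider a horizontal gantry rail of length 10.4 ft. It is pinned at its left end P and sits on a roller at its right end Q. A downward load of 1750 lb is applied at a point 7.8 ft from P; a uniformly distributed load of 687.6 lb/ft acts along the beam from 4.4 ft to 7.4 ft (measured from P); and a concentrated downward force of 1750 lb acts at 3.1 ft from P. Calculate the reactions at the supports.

P_x = 0, P_y = 2558 lb, Q_y = 3004 lb

Resultant of the distributed load: 687.6 × 3 = 2062.8 lb at 5.9 ft from P.
Taking moments about P: Q_y·10.4 − 1750·7.8 − (687.6·3)·5.9 − 1750·3.1 = 0 → Q_y = 31245.52/10.4 = 3004.38 ≈ 3004 lb.
ΣF_y = 0: P_y + 3004.38 − 1750 − 687.6·3 − 1750 = 0 → P_y = 2558 lb.
ΣF_x = 0: no horizontal applied forces, so P_x = 0.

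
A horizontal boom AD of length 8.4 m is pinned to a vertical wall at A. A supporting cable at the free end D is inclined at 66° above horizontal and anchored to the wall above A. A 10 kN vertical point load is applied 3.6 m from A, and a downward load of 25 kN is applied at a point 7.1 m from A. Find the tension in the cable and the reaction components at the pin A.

T = 27.82 kN, A_x = 11.32 kN, A_y = 9.583 kN

ΣM about A: T·sin66°·8.4 − 10·3.6 − 25·7.1 = 0 → T = 213.5/(8.4·0.913545) = 27.822 ≈ 27.82 kN.
ΣF_x = 0: A_x − T·cos66° = 0 → A_x = 27.822 × 0.406737 = 11.32 kN.
ΣF_y = 0: A_y + T·sin66° − 10 − 25 = 0 → A_y = 35 − 27.822 × 0.913545 = 9.583 kN.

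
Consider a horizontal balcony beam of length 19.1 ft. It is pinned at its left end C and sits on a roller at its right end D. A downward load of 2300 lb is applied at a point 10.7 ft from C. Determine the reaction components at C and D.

C_x = 0, C_y = 1012 lb, D_y = 1288 lb

Moments about C: D_y·19.1 − 2300·10.7 = 0 → D_y = 24610/19.1 = 1288.48 ≈ 1288 lb.
ΣF_y = 0: C_y + 1288.48 − 2300 = 0 → C_y = 1012 lb.
ΣF_x = 0: no horizontal applied forces, so C_x = 0.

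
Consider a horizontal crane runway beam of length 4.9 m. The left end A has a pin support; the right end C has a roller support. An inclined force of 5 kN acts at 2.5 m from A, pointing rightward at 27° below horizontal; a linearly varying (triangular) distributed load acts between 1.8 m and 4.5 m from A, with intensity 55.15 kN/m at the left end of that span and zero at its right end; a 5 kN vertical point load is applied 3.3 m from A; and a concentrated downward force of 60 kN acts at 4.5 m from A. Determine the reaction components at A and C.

A_x = -4.455 kN, A_y = 41.07 kN, C_y = 100.7 kN

Resultant of the triangular load: ½ × 55.15 × 2.7 = 74.4525 kN, acting at 2.7 m from A (one-third of the span from the peak).
Taking moments about A: C_y·4.9 − 5·sin27°·2.5 − (½·55.15·2.7)·2.7 − 5·3.3 − 60·4.5 = 0 → C_y = 493.197/4.9 = 100.652 ≈ 100.7 kN.
ΣF_y = 0: A_y + 100.652 − 5·sin27° − ½·55.15·2.7 − 5 − 60 = 0 → A_y = 41.07 kN.
ΣF_x = 0: A_x + 5·cos27° = 0 → A_x = -4.455 kN.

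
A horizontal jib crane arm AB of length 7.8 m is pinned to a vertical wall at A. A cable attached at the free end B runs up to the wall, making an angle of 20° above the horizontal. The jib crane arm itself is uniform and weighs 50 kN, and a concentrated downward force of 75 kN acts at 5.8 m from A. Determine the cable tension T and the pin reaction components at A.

T = 236.2 kN, A_x = 221.9 kN, A_y = 44.23 kN

ΣM about A: T·sin20°·7.8 − 50·3.9 − 75·5.8 = 0 → T = 630/(7.8·0.34202) = 236.154 ≈ 236.2 kN.
ΣF_x = 0: A_x − T·cos20° = 0 → A_x = 236.154 × 0.939693 = 221.9 kN.
ΣF_y = 0: A_y + T·sin20° − 50 − 75 = 0 → A_y = 125 − 236.154 × 0.34202 = 44.23 kN.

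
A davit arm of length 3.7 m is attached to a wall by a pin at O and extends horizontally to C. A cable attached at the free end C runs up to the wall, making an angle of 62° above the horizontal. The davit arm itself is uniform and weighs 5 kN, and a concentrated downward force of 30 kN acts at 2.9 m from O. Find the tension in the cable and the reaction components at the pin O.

ΣM about O: T·sin62°·3.7 − 5·1.85 − 30·2.9 = 0 → T = 96.25/(3.7·0.882948) = 29.4621 ≈ 29.46 kN.
ΣF_x = 0: O_x − T·cos62° = 0 → O_x = 29.4621 × 0.469472 = 13.83 kN.
ΣF_y = 0: O_y + T·sin62° − 5 − 30 = 0 → O_y = 35 − 29.4621 × 0.882948 = 8.986 kN.

T = 29.46 kN, O_x = 13.83 kN, O_y = 8.986 kN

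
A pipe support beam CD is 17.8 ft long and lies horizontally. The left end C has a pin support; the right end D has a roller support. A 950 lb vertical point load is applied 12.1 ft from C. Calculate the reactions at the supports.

ΣM about C: D_y·17.8 − 950·12.1 = 0 → D_y = 11495/17.8 = 645.787 ≈ 645.8 lb.
ΣF_y = 0: C_y + 645.787 − 950 = 0 → C_y = 304.2 lb.
ΣF_x = 0: no horizontal applied forces, so C_x = 0.

C_x = 0, C_y = 304.2 lb, D_y = 645.8 lb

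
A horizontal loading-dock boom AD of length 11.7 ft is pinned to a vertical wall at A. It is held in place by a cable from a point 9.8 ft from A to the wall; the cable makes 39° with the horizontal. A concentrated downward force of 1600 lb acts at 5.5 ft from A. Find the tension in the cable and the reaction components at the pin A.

ΣM about A: T·sin39°·9.8 − 1600·5.5 = 0 → T = 8800/(9.8·0.62932) = 1426.87 ≈ 1427 lb.
ΣF_x = 0: A_x − T·cos39° = 0 → A_x = 1426.87 × 0.777146 = 1109 lb.
ΣF_y = 0: A_y + T·sin39° − 1600 = 0 → A_y = 1600 − 1426.87 × 0.62932 = 702.0 lb.

T = 1427 lb, A_x = 1109 lb, A_y = 702.0 lb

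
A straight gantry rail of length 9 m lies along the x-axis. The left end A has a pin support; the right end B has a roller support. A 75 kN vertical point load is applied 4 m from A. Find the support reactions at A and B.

Moments about A: B_y·9 − 75·4 = 0 → B_y = 300/9 = 33.3333 ≈ 33.33 kN.
ΣF_y = 0: A_y + 33.3333 − 75 = 0 → A_y = 41.67 kN.
ΣF_x = 0: no horizontal applied forces, so A_x = 0.

A_x = 0, A_y = 41.67 kN, B_y = 33.33 kN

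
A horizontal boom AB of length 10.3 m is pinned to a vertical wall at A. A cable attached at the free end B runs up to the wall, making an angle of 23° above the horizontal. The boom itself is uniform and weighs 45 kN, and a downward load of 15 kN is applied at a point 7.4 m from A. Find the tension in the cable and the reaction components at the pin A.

T = 85.17 kN, A_x = 78.39 kN, A_y = 26.72 kN

ΣM about A: T·sin23°·10.3 − 45·5.15 − 15·7.4 = 0 → T = 342.75/(10.3·0.390731) = 85.1652 ≈ 85.17 kN.
ΣF_x = 0: A_x − T·cos23° = 0 → A_x = 85.1652 × 0.920505 = 78.39 kN.
ΣF_y = 0: A_y + T·sin23° − 45 − 15 = 0 → A_y = 60 − 85.1652 × 0.390731 = 26.72 kN.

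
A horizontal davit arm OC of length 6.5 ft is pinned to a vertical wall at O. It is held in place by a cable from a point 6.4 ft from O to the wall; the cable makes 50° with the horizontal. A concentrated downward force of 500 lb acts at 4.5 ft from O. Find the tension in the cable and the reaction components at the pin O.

ΣM about O: T·sin50°·6.4 − 500·4.5 = 0 → T = 2250/(6.4·0.766044) = 458.933 ≈ 458.9 lb.
ΣF_x = 0: O_x − T·cos50° = 0 → O_x = 458.933 × 0.642788 = 295.0 lb.
ΣF_y = 0: O_y + T·sin50° − 500 = 0 → O_y = 500 − 458.933 × 0.766044 = 148.4 lb.

T = 458.9 lb, O_x = 295.0 lb, O_y = 148.4 lb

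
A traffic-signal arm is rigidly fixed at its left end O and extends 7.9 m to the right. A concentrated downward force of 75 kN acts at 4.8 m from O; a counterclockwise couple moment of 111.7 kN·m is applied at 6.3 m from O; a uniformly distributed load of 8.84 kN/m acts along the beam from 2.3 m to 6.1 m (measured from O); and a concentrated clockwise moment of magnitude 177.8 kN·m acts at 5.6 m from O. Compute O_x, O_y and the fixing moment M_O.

O_x = 0, O_y = 108.6 kN, M_O = 567.2 kN·m

Resultant of the distributed load: 8.84 × 3.8 = 33.592 kN at 4.2 m from O.
ΣF_x = 0: O_x = 0.
ΣF_y = 0: O_y − 75 − 8.84·3.8 = 0 → O_y = 108.6 kN.
ΣM about O: M_O − 75·4.8 + 111.7 − (8.84·3.8)·4.2 − 177.8 = 0 → M_O = 567.2 kN·m.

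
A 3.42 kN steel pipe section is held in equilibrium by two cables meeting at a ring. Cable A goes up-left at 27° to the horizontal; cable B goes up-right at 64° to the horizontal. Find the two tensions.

ΣF_x = 0: −T_A·cos27° + T_B·cos64° = 0 → T_B = 2.03254·T_A.
ΣF_y = 0: T_A·sin27° + T_B·sin64° = 3.42.
Substitute: T_A·(0.45399 + 2.03254·0.898794) = 3.42 → T_A = 1.49946 ≈ 1.499 kN.
Then T_B = 2.03254 × 1.49946 = 3.048 kN.

T_A = 1.499 kN, T_B = 3.048 kN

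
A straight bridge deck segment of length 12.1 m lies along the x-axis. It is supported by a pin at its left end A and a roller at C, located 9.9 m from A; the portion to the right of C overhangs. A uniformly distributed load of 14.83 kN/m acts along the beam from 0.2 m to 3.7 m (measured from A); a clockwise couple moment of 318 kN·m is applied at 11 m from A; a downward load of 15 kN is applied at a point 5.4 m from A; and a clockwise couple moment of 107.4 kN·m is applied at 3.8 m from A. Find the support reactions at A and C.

Resultant of the distributed load: 14.83 × 3.5 = 51.905 kN at 1.95 m from A.
Taking moments about A: C_y·9.9 − (14.83·3.5)·1.95 − 318 − 15·5.4 − 107.4 = 0 → C_y = 607.61475/9.9 = 61.3752 ≈ 61.38 kN.
ΣF_y = 0: A_y + 61.3752 − 14.83·3.5 − 15 = 0 → A_y = 5.530 kN.
ΣF_x = 0: no horizontal applied forces, so A_x = 0.

A_x = 0, A_y = 5.530 kN, C_y = 61.38 kN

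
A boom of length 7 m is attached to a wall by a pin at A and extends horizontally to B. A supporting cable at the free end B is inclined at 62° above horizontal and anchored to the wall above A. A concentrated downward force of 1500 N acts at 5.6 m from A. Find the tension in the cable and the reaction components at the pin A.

T = 1359 N, A_x = 638.1 N, A_y = 300.0 N

ΣM about A: T·sin62°·7 − 1500·5.6 = 0 → T = 8400/(7·0.882948) = 1359.08 ≈ 1359 N.
ΣF_x = 0: A_x − T·cos62° = 0 → A_x = 1359.08 × 0.469472 = 638.1 N.
ΣF_y = 0: A_y + T·sin62° − 1500 = 0 → A_y = 1500 − 1359.08 × 0.882948 = 300.0 N.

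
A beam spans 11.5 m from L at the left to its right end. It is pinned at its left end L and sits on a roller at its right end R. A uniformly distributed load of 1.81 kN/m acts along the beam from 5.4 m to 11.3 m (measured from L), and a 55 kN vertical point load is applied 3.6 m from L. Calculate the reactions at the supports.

L_x = 0, L_y = 40.71 kN, R_y = 24.97 kN

Resultant of the distributed load: 1.81 × 5.9 = 10.679 kN at 8.35 m from L.
Taking moments about L: R_y·11.5 − (1.81·5.9)·8.35 − 55·3.6 = 0 → R_y = 287.16965/11.5 = 24.9713 ≈ 24.97 kN.
ΣF_y = 0: L_y + 24.9713 − 1.81·5.9 − 55 = 0 → L_y = 40.71 kN.
ΣF_x = 0: no horizontal applied forces, so L_x = 0.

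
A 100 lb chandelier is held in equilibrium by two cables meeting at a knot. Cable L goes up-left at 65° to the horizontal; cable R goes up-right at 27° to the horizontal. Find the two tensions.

T_L = 89.15 lb, T_R = 42.29 lb

ΣF_x = 0: −T_L·cos65° + T_R·cos27° = 0 → T_R = 0.474316·T_L.
ΣF_y = 0: T_L·sin65° + T_R·sin27° = 100.
Substitute: T_L·(0.906308 + 0.474316·0.45399) = 100 → T_L = 89.1549 ≈ 89.15 lb.
Then T_R = 0.474316 × 89.1549 = 42.29 lb.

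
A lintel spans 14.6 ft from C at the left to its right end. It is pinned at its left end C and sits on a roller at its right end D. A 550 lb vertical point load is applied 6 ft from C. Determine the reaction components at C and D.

ΣM about C: D_y·14.6 − 550·6 = 0 → D_y = 3300/14.6 = 226.027 ≈ 226.0 lb.
ΣF_y = 0: C_y + 226.027 − 550 = 0 → C_y = 324.0 lb.
ΣF_x = 0: no horizontal applied forces, so C_x = 0.

C_x = 0, C_y = 324.0 lb, D_y = 226.0 lb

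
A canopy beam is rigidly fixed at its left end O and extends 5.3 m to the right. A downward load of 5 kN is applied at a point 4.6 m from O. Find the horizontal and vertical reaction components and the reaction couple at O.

ΣF_x = 0: O_x = 0.
ΣF_y = 0: O_y − 5 = 0 → O_y = 5.000 kN.
ΣM about O: M_O − 5·4.6 = 0 → M_O = 23.00 kN·m.

O_x = 0, O_y = 5.000 kN, M_O = 23.00 kN·m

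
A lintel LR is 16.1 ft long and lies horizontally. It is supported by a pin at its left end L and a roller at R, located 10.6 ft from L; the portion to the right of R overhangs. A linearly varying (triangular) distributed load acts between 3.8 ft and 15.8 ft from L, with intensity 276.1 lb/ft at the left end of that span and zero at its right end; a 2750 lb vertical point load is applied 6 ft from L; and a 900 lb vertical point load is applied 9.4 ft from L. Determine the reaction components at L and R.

L_x = 0, L_y = 1733 lb, R_y = 3574 lb

Resultant of the triangular load: ½ × 276.1 × 12 = 1656.6 lb, acting at 7.8 ft from L (one-third of the span from the peak).
Taking moments about L: R_y·10.6 − (½·276.1·12)·7.8 − 2750·6 − 900·9.4 = 0 → R_y = 37881.48/10.6 = 3573.72 ≈ 3574 lb.
ΣF_y = 0: L_y + 3573.72 − ½·276.1·12 − 2750 − 900 = 0 → L_y = 1733 lb.
ΣF_x = 0: no horizontal applied forces, so L_x = 0.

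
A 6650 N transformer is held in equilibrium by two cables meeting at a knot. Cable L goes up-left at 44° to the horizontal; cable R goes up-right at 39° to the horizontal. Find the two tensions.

T_L = 5207 N, T_R = 4820 N

ΣF_x = 0: −T_L·cos44° + T_R·cos39° = 0 → T_R = 0.925617·T_L.
ΣF_y = 0: T_L·sin44° + T_R·sin39° = 6650.
Substitute: T_L·(0.694658 + 0.925617·0.62932) = 6650 → T_L = 5206.84 ≈ 5207 N.
Then T_R = 0.925617 × 5206.84 = 4820 N.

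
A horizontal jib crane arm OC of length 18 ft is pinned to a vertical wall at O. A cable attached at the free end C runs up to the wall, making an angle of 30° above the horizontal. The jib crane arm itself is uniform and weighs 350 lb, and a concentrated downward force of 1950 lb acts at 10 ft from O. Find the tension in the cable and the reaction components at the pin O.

ΣM about O: T·sin30°·18 − 350·9 − 1950·10 = 0 → T = 22650/(18·0.5) = 2516.67 ≈ 2517 lb.
ΣF_x = 0: O_x − T·cos30° = 0 → O_x = 2516.67 × 0.866025 = 2179 lb.
ΣF_y = 0: O_y + T·sin30° − 350 − 1950 = 0 → O_y = 2300 − 2516.67 × 0.5 = 1042 lb.

T = 2517 lb, O_x = 2179 lb, O_y = 1042 lb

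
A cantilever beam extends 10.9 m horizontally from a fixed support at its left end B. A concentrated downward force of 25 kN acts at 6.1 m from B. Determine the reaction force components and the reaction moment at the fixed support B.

ΣF_x = 0: B_x = 0.
ΣF_y = 0: B_y − 25 = 0 → B_y = 25.00 kN.
ΣM about B: M_B − 25·6.1 = 0 → M_B = 152.5 kN·m.

B_x = 0, B_y = 25.00 kN, M_B = 152.5 kN·m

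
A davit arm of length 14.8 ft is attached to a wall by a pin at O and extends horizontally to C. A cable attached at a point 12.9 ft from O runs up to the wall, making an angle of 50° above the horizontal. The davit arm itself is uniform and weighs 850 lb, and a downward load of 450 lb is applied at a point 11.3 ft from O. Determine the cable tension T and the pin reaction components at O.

ΣM about O: T·sin50°·12.9 − 850·7.4 − 450·11.3 = 0 → T = 11375/(12.9·0.766044) = 1151.09 ≈ 1151 lb.
ΣF_x = 0: O_x − T·cos50° = 0 → O_x = 1151.09 × 0.642788 = 739.9 lb.
ΣF_y = 0: O_y + T·sin50° − 850 − 450 = 0 → O_y = 1300 − 1151.09 × 0.766044 = 418.2 lb.

T = 1151 lb, O_x = 739.9 lb, O_y = 418.2 lb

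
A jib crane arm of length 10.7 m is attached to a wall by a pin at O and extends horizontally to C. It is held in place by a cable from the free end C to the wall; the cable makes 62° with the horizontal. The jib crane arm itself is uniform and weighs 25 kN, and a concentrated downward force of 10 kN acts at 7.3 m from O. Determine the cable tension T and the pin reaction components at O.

ΣM about O: T·sin62°·10.7 − 25·5.35 − 10·7.3 = 0 → T = 206.75/(10.7·0.882948) = 21.884 ≈ 21.88 kN.
ΣF_x = 0: O_x − T·cos62° = 0 → O_x = 21.884 × 0.469472 = 10.27 kN.
ΣF_y = 0: O_y + T·sin62° − 25 − 10 = 0 → O_y = 35 − 21.884 × 0.882948 = 15.68 kN.

T = 21.88 kN, O_x = 10.27 kN, O_y = 15.68 kN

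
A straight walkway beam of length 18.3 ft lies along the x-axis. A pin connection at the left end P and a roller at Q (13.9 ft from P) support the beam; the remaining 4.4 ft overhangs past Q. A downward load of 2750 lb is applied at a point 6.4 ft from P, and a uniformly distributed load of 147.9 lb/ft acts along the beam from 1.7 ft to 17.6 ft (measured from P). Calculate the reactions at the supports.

P_x = 0, P_y = 2203 lb, Q_y = 2899 lb

Resultant of the distributed load: 147.9 × 15.9 = 2351.61 lb at 9.65 ft from P.
Moments about P: Q_y·13.9 − 2750·6.4 − (147.9·15.9)·9.65 = 0 → Q_y = 40293.0365/13.9 = 2898.78 ≈ 2899 lb.
ΣF_y = 0: P_y + 2898.78 − 2750 − 147.9·15.9 = 0 → P_y = 2203 lb.
ΣF_x = 0: no horizontal applied forces, so P_x = 0.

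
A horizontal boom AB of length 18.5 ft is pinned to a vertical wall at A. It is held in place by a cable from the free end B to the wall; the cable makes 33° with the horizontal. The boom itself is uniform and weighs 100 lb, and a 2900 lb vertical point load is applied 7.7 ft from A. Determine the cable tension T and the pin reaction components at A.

T = 2308 lb, A_x = 1936 lb, A_y = 1743 lb

ΣM about A: T·sin33°·18.5 − 100·9.25 − 2900·7.7 = 0 → T = 23255/(18.5·0.544639) = 2308 lb.
ΣF_x = 0: A_x − T·cos33° = 0 → A_x = 2308 × 0.838671 = 1936 lb.
ΣF_y = 0: A_y + T·sin33° − 100 − 2900 = 0 → A_y = 3000 − 2308 × 0.544639 = 1743 lb.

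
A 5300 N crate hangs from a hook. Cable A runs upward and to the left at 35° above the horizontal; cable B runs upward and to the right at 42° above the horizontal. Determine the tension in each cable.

T_A = 4042 N, T_B = 4456 N

ΣF_x = 0: −T_A·cos35° + T_B·cos42° = 0 → T_B = 1.10228·T_A.
ΣF_y = 0: T_A·sin35° + T_B·sin42° = 5300.
Substitute: T_A·(0.573576 + 1.10228·0.669131) = 5300 → T_A = 4042.27 ≈ 4042 N.
Then T_B = 1.10228 × 4042.27 = 4456 N.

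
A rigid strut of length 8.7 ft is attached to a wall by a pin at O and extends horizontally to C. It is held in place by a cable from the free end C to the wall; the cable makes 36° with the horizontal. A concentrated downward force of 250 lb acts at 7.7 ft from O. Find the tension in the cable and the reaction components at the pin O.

ΣM about O: T·sin36°·8.7 − 250·7.7 = 0 → T = 1925/(8.7·0.587785) = 376.438 ≈ 376.4 lb.
ΣF_x = 0: O_x − T·cos36° = 0 → O_x = 376.438 × 0.809017 = 304.5 lb.
ΣF_y = 0: O_y + T·sin36° − 250 = 0 → O_y = 250 − 376.438 × 0.587785 = 28.74 lb.

T = 376.4 lb, O_x = 304.5 lb, O_y = 28.74 lb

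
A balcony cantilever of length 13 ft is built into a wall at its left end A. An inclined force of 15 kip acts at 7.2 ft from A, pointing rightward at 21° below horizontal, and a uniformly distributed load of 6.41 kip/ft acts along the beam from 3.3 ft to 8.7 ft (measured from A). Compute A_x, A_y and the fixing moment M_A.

A_x = -14.00 kip, A_y = 39.99 kip, M_A = 246.4 kip·ft

Resultant of the distributed load: 6.41 × 5.4 = 34.614 kip at 6 ft from A.
ΣF_x = 0: A_x + 15·cos21° = 0 → A_x = -14.00 kip.
ΣF_y = 0: A_y − 15·sin21° − 6.41·5.4 = 0 → A_y = 39.99 kip.
ΣM about A: M_A − 15·sin21°·7.2 − (6.41·5.4)·6 = 0 → M_A = 246.4 kip·ft.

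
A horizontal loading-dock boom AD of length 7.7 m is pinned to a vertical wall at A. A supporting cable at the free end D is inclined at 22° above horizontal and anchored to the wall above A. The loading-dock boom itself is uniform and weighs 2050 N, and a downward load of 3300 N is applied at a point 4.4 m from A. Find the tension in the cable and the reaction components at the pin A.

T = 7770 N, A_x = 7204 N, A_y = 2439 N

ΣM about A: T·sin22°·7.7 − 2050·3.85 − 3300·4.4 = 0 → T = 22412.5/(7.7·0.374607) = 7770.05 ≈ 7770 N.
ΣF_x = 0: A_x − T·cos22° = 0 → A_x = 7770.05 × 0.927184 = 7204 N.
ΣF_y = 0: A_y + T·sin22° − 2050 − 3300 = 0 → A_y = 5350 − 7770.05 × 0.374607 = 2439 N.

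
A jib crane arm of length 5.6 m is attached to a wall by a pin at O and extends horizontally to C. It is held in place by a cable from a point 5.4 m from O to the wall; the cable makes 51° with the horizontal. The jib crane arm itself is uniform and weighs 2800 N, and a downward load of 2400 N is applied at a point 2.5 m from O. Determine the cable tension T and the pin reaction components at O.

ΣM about O: T·sin51°·5.4 − 2800·2.8 − 2400·2.5 = 0 → T = 13840/(5.4·0.777146) = 3297.92 ≈ 3298 N.
ΣF_x = 0: O_x − T·cos51° = 0 → O_x = 3297.92 × 0.62932 = 2075 N.
ΣF_y = 0: O_y + T·sin51° − 2800 − 2400 = 0 → O_y = 5200 − 3297.92 × 0.777146 = 2637 N.

T = 3298 N, O_x = 2075 N, O_y = 2637 N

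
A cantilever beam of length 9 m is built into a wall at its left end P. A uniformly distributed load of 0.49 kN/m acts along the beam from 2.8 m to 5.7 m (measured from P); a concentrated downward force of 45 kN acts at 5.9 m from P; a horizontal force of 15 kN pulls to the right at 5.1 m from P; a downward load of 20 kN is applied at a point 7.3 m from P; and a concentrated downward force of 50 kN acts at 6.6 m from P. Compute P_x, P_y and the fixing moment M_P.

Resultant of the distributed load: 0.49 × 2.9 = 1.421 kN at 4.25 m from P.
ΣF_x = 0: P_x + 15 = 0 → P_x = -15.00 kN.
ΣF_y = 0: P_y − 0.49·2.9 − 45 − 20 − 50 = 0 → P_y = 116.4 kN.
ΣM about P: M_P − (0.49·2.9)·4.25 − 45·5.9 − 20·7.3 − 50·6.6 = 0 → M_P = 747.5 kN·m.

P_x = -15.00 kN, P_y = 116.4 kN, M_P = 747.5 kN·m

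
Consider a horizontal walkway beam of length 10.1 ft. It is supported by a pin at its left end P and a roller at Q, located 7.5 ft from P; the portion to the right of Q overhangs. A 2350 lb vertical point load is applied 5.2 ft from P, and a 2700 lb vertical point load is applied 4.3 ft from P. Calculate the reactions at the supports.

Taking moments about P: Q_y·7.5 − 2350·5.2 − 2700·4.3 = 0 → Q_y = 23830/7.5 = 3177.33 ≈ 3177 lb.
ΣF_y = 0: P_y + 3177.33 − 2350 − 2700 = 0 → P_y = 1873 lb.
ΣF_x = 0: no horizontal applied forces, so P_x = 0.

P_x = 0, P_y = 1873 lb, Q_y = 3177 lb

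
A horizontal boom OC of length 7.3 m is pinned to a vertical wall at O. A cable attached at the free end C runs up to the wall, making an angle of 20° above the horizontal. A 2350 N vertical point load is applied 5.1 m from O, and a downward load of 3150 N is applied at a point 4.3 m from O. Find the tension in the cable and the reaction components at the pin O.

T = 10230 N, O_x = 9609 N, O_y = 2003 N

ΣM about O: T·sin20°·7.3 − 2350·5.1 − 3150·4.3 = 0 → T = 25530/(7.3·0.34202) = 10225.3 ≈ 10230 N.
ΣF_x = 0: O_x − T·cos20° = 0 → O_x = 10225.3 × 0.939693 = 9609 N.
ΣF_y = 0: O_y + T·sin20° − 2350 − 3150 = 0 → O_y = 5500 − 10225.3 × 0.34202 = 2003 N.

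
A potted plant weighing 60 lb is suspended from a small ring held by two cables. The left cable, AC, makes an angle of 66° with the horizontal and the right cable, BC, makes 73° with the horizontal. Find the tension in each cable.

T_AC = 26.74 lb, T_BC = 37.20 lb

ΣF_x = 0: −T_AC·cos66° + T_BC·cos73° = 0 → T_BC = 1.39116·T_AC.
ΣF_y = 0: T_AC·sin66° + T_BC·sin73° = 60.
Substitute: T_AC·(0.913545 + 1.39116·0.956305) = 60 → T_AC = 26.7389 ≈ 26.74 lb.
Then T_BC = 1.39116 × 26.7389 = 37.20 lb.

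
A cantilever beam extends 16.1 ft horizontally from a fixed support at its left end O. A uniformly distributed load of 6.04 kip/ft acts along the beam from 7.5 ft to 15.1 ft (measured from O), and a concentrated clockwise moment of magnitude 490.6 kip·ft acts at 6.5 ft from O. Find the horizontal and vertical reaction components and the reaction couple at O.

Resultant of the distributed load: 6.04 × 7.6 = 45.904 kip at 11.3 ft from O.
ΣF_x = 0: O_x = 0.
ΣF_y = 0: O_y − 6.04·7.6 = 0 → O_y = 45.90 kip.
ΣM about O: M_O − (6.04·7.6)·11.3 − 490.6 = 0 → M_O = 1009 kip·ft.

O_x = 0, O_y = 45.90 kip, M_O = 1009 kip·ft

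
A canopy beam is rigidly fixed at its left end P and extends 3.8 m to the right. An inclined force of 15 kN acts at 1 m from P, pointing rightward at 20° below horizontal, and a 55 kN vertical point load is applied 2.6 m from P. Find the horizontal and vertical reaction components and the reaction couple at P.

P_x = -14.10 kN, P_y = 60.13 kN, M_P = 148.1 kN·m

ΣF_x = 0: P_x + 15·cos20° = 0 → P_x = -14.10 kN.
ΣF_y = 0: P_y − 15·sin20° − 55 = 0 → P_y = 60.13 kN.
ΣM about P: M_P − 15·sin20°·1 − 55·2.6 = 0 → M_P = 148.1 kN·m.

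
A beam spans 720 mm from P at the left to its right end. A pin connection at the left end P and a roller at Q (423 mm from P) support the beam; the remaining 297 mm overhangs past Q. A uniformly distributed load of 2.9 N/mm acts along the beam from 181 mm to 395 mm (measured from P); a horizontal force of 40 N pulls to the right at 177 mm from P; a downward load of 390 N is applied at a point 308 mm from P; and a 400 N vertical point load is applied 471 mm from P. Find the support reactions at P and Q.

Resultant of the distributed load: 2.9 × 214 = 620.6 N at 288 mm from P.
Moments about P: Q_y·423 − (2.9·214)·288 − 390·308 − 400·471 = 0 → Q_y = 487252.8/423 = 1151.9 ≈ 1152 N.
ΣF_y = 0: P_y + 1151.9 − 2.9·214 − 390 − 400 = 0 → P_y = 258.7 N.
ΣF_x = 0: P_x + 40 = 0 → P_x = -40.00 N.

P_x = -40.00 N, P_y = 258.7 N, Q_y = 1152 N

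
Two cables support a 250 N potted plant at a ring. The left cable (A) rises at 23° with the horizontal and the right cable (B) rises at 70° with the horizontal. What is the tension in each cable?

T_A = 85.62 N, T_B = 230.4 N

ΣF_x = 0: −T_A·cos23° + T_B·cos70° = 0 → T_B = 2.69138·T_A.
ΣF_y = 0: T_A·sin23° + T_B·sin70° = 250.
Substitute: T_A·(0.390731 + 2.69138·0.939693) = 250 → T_A = 85.6222 ≈ 85.62 N.
Then T_B = 2.69138 × 85.6222 = 230.4 N.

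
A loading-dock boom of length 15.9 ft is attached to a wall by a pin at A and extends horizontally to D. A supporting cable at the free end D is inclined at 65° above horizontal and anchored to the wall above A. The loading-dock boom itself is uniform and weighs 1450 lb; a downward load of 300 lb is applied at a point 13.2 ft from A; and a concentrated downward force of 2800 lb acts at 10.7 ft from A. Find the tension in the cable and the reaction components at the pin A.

ΣM about A: T·sin65°·15.9 − 1450·7.95 − 300·13.2 − 2800·10.7 = 0 → T = 45447.5/(15.9·0.906308) = 3153.82 ≈ 3154 lb.
ΣF_x = 0: A_x − T·cos65° = 0 → A_x = 3153.82 × 0.422618 = 1333 lb.
ΣF_y = 0: A_y + T·sin65° − 1450 − 300 − 2800 = 0 → A_y = 4550 − 3153.82 × 0.906308 = 1692 lb.

T = 3154 lb, A_x = 1333 lb, A_y = 1692 lb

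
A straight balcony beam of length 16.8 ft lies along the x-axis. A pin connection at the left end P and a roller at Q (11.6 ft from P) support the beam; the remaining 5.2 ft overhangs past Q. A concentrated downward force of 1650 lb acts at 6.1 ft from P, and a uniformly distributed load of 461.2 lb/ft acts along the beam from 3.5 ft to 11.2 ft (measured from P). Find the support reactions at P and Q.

P_x = 0, P_y = 2083 lb, Q_y = 3118 lb

Resultant of the distributed load: 461.2 × 7.7 = 3551.24 lb at 7.35 ft from P.
Moments about P: Q_y·11.6 − 1650·6.1 − (461.2·7.7)·7.35 = 0 → Q_y = 36166.614/11.6 = 3117.81 ≈ 3118 lb.
ΣF_y = 0: P_y + 3117.81 − 1650 − 461.2·7.7 = 0 → P_y = 2083 lb.
ΣF_x = 0: no horizontal applied forces, so P_x = 0.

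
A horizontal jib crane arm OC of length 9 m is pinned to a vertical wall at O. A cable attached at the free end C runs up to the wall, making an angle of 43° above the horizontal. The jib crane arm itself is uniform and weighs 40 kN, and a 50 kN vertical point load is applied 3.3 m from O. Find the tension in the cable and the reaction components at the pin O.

T = 56.21 kN, O_x = 41.11 kN, O_y = 51.67 kN

ΣM about O: T·sin43°·9 − 40·4.5 − 50·3.3 = 0 → T = 345/(9·0.681998) = 56.2074 ≈ 56.21 kN.
ΣF_x = 0: O_x − T·cos43° = 0 → O_x = 56.2074 × 0.731354 = 41.11 kN.
ΣF_y = 0: O_y + T·sin43° − 40 − 50 = 0 → O_y = 90 − 56.2074 × 0.681998 = 51.67 kN.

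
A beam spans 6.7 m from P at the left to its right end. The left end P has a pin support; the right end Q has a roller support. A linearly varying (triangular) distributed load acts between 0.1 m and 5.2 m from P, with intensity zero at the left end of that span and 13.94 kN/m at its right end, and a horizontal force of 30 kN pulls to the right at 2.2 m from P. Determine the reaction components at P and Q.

P_x = -30.00 kN, P_y = 16.98 kN, Q_y = 18.57 kN

Resultant of the triangular load: ½ × 13.94 × 5.1 = 35.547 kN, acting at 3.5 m from P (one-third of the span from the peak).
Taking moments about P: Q_y·6.7 − (½·13.94·5.1)·3.5 = 0 → Q_y = 124.4145/6.7 = 18.5693 ≈ 18.57 kN.
ΣF_y = 0: P_y + 18.5693 − ½·13.94·5.1 = 0 → P_y = 16.98 kN.
ΣF_x = 0: P_x + 30 = 0 → P_x = -30.00 kN.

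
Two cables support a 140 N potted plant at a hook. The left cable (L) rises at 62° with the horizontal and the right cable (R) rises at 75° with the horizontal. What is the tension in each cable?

ΣF_x = 0: −T_L·cos62° + T_R·cos75° = 0 → T_R = 1.8139·T_L.
ΣF_y = 0: T_L·sin62° + T_R·sin75° = 140.
Substitute: T_L·(0.882948 + 1.8139·0.965926) = 140 → T_L = 53.1301 ≈ 53.13 N.
Then T_R = 1.8139 × 53.1301 = 96.37 N.

T_L = 53.13 N, T_R = 96.37 N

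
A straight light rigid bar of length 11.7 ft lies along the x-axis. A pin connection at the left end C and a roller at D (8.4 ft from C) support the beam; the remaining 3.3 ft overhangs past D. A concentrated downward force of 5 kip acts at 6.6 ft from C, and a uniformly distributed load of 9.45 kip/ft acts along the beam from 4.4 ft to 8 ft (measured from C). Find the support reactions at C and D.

C_x = 0, C_y = 9.981 kip, D_y = 29.04 kip

Resultant of the distributed load: 9.45 × 3.6 = 34.02 kip at 6.2 ft from C.
ΣM about C: D_y·8.4 − 5·6.6 − (9.45·3.6)·6.2 = 0 → D_y = 243.924/8.4 = 29.0386 ≈ 29.04 kip.
ΣF_y = 0: C_y + 29.0386 − 5 − 9.45·3.6 = 0 → C_y = 9.981 kip.
ΣF_x = 0: no horizontal applied forces, so C_x = 0.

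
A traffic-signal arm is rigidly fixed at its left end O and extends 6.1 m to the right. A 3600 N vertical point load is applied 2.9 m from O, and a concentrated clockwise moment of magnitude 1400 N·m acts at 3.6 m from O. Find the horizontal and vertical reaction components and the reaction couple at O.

O_x = 0, O_y = 3600 N, M_O = 11840 N·m

ΣF_x = 0: O_x = 0.
ΣF_y = 0: O_y − 3600 = 0 → O_y = 3600 N.
ΣM about O: M_O − 3600·2.9 − 1400 = 0 → M_O = 11840 N·m.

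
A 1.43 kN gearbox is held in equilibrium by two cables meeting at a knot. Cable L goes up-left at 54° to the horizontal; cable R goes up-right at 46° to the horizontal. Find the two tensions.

T_L = 1.009 kN, T_R = 0.8535 kN

ΣF_x = 0: −T_L·cos54° + T_R·cos46° = 0 → T_R = 0.84615·T_L.
ΣF_y = 0: T_L·sin54° + T_R·sin46° = 1.43.
Substitute: T_L·(0.809017 + 0.84615·0.71934) = 1.43 → T_L = 1.00869 ≈ 1.009 kN.
Then T_R = 0.84615 × 1.00869 = 0.8535 kN.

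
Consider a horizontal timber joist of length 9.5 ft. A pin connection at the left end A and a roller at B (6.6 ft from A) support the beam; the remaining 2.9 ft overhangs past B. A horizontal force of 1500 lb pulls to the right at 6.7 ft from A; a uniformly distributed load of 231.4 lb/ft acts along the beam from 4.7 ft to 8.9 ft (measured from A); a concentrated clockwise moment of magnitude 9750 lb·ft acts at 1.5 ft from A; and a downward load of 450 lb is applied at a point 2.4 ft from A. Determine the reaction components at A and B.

Resultant of the distributed load: 231.4 × 4.2 = 971.88 lb at 6.8 ft from A.
Moments about A: B_y·6.6 − (231.4·4.2)·6.8 − 9750 − 450·2.4 = 0 → B_y = 17438.784/6.6 = 2642.24 ≈ 2642 lb.
ΣF_y = 0: A_y + 2642.24 − 231.4·4.2 − 450 = 0 → A_y = -1220 lb.
ΣF_x = 0: A_x + 1500 = 0 → A_x = -1500 lb.

A_x = -1500 lb, A_y = -1220 lb, B_y = 2642 lb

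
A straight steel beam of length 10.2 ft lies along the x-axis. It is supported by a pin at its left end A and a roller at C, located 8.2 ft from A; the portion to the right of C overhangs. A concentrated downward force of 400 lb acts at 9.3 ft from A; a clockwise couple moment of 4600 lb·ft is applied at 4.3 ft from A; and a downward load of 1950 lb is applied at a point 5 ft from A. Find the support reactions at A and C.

Taking moments about A: C_y·8.2 − 400·9.3 − 4600 − 1950·5 = 0 → C_y = 18070/8.2 = 2203.66 ≈ 2204 lb.
ΣF_y = 0: A_y + 2203.66 − 400 − 1950 = 0 → A_y = 146.3 lb.
ΣF_x = 0: no horizontal applied forces, so A_x = 0.

A_x = 0, A_y = 146.3 lb, C_y = 2204 lb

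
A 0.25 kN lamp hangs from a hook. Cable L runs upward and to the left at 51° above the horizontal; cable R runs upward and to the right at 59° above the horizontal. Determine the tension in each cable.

ΣF_x = 0: −T_L·cos51° + T_R·cos59° = 0 → T_R = 1.22189·T_L.
ΣF_y = 0: T_L·sin51° + T_R·sin59° = 0.25.
Substitute: T_L·(0.777146 + 1.22189·0.857167) = 0.25 → T_L = 0.137023 ≈ 0.1370 kN.
Then T_R = 1.22189 × 0.137023 = 0.1674 kN.

T_L = 0.1370 kN, T_R = 0.1674 kN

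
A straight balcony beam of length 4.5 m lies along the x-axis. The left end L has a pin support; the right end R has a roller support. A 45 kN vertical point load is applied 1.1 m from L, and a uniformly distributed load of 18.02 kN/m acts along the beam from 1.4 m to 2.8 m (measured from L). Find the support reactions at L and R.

L_x = 0, L_y = 47.45 kN, R_y = 22.77 kN

Resultant of the distributed load: 18.02 × 1.4 = 25.228 kN at 2.1 m from L.
Moments about L: R_y·4.5 − 45·1.1 − (18.02·1.4)·2.1 = 0 → R_y = 102.4788/4.5 = 22.7731 ≈ 22.77 kN.
ΣF_y = 0: L_y + 22.7731 − 45 − 18.02·1.4 = 0 → L_y = 47.45 kN.
ΣF_x = 0: no horizontal applied forces, so L_x = 0.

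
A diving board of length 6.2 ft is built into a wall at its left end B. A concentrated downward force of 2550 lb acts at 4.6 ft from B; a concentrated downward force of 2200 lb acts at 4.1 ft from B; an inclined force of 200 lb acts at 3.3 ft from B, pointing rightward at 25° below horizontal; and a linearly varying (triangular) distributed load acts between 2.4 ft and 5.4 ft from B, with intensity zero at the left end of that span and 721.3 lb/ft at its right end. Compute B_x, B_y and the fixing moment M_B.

B_x = -181.3 lb, B_y = 5916 lb, M_B = 25790 lb·ft

Resultant of the triangular load: ½ × 721.3 × 3 = 1081.95 lb, acting at 4.4 ft from B (one-third of the span from the peak).
ΣF_x = 0: B_x + 200·cos25° = 0 → B_x = -181.3 lb.
ΣF_y = 0: B_y − 2550 − 2200 − 200·sin25° − ½·721.3·3 = 0 → B_y = 5916 lb.
ΣM about B: M_B − 2550·4.6 − 2200·4.1 − 200·sin25°·3.3 − (½·721.3·3)·4.4 = 0 → M_B = 25790 lb·ft.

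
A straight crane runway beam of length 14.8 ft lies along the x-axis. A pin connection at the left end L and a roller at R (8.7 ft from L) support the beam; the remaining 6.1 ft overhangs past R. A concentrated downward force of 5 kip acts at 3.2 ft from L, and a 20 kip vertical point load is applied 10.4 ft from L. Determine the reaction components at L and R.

L_x = 0, L_y = -0.7471 kip, R_y = 25.75 kip

ΣM about L: R_y·8.7 − 5·3.2 − 20·10.4 = 0 → R_y = 224/8.7 = 25.7471 ≈ 25.75 kip.
ΣF_y = 0: L_y + 25.7471 − 5 − 20 = 0 → L_y = -0.7471 kip.
ΣF_x = 0: no horizontal applied forces, so L_x = 0.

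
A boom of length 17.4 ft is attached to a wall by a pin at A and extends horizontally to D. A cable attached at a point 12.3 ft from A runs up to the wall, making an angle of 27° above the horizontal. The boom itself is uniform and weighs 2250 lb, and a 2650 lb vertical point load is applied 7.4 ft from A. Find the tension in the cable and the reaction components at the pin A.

ΣM about A: T·sin27°·12.3 − 2250·8.7 − 2650·7.4 = 0 → T = 39185/(12.3·0.45399) = 7017.27 ≈ 7017 lb.
ΣF_x = 0: A_x − T·cos27° = 0 → A_x = 7017.27 × 0.891007 = 6252 lb.
ΣF_y = 0: A_y + T·sin27° − 2250 − 2650 = 0 → A_y = 4900 − 7017.27 × 0.45399 = 1714 lb.

T = 7017 lb, A_x = 6252 lb, A_y = 1714 lb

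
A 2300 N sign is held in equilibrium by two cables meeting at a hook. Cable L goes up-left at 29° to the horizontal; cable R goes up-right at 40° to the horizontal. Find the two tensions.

T_L = 1887 N, T_R = 2155 N

ΣF_x = 0: −T_L·cos29° + T_R·cos40° = 0 → T_R = 1.14173·T_L.
ΣF_y = 0: T_L·sin29° + T_R·sin40° = 2300.
Substitute: T_L·(0.48481 + 1.14173·0.642788) = 2300 → T_L = 1887.26 ≈ 1887 N.
Then T_R = 1.14173 × 1887.26 = 2155 N.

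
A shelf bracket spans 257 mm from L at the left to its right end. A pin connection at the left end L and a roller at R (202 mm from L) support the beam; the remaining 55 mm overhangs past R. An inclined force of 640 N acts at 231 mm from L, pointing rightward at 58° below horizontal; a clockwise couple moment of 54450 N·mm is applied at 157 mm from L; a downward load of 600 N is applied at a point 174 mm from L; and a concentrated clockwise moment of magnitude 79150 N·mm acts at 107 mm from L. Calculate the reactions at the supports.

Taking moments about L: R_y·202 − 640·sin58°·231 − 54450 − 600·174 − 79150 = 0 → R_y = 363375/202 = 1798.89 ≈ 1799 N.
ΣF_y = 0: L_y + 1798.89 − 640·sin58° − 600 = 0 → L_y = -656.1 N.
ΣF_x = 0: L_x + 640·cos58° = 0 → L_x = -339.1 N.

L_x = -339.1 N, L_y = -656.1 N, R_y = 1799 N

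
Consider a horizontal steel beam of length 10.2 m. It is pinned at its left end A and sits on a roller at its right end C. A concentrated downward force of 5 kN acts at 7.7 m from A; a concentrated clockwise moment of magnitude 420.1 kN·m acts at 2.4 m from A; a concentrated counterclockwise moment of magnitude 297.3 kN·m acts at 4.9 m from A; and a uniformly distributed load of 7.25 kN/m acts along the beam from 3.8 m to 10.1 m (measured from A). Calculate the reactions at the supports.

Resultant of the distributed load: 7.25 × 6.3 = 45.675 kN at 6.95 m from A.
Taking moments about A: C_y·10.2 − 5·7.7 − 420.1 + 297.3 − (7.25·6.3)·6.95 = 0 → C_y = 478.74125/10.2 = 46.9354 ≈ 46.94 kN.
ΣF_y = 0: A_y + 46.9354 − 5 − 7.25·6.3 = 0 → A_y = 3.740 kN.
ΣF_x = 0: no horizontal applied forces, so A_x = 0.

A_x = 0, A_y = 3.740 kN, C_y = 46.94 kN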